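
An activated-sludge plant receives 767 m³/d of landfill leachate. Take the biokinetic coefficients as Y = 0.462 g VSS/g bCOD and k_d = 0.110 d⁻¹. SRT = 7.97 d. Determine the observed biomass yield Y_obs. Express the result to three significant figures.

Correct the yield for decay: Y_obs = Y/(1 + k_d θ_c) = 0.462 / (1 + 0.110 × 7.97) = 0.462 / 1.877 = 0.2462.

Y_obs ≈ 0.246 g VSS/g bCOD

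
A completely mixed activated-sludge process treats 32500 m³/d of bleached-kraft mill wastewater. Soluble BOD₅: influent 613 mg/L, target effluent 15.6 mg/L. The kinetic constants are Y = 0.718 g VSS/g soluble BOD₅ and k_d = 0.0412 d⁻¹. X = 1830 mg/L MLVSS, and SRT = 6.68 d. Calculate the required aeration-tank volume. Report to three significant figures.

From the SRT design equation V = Y Q (S₀−S) θ_c / [X (1 + k_d θ_c)] = 0.718 × 32500 × (613 − 15.6) × 6.68 / [1830 × (1 + 0.0412 × 6.68)] = 9.31×10^7 / 2334 = 39904 m³.

V ≈ 39900 m³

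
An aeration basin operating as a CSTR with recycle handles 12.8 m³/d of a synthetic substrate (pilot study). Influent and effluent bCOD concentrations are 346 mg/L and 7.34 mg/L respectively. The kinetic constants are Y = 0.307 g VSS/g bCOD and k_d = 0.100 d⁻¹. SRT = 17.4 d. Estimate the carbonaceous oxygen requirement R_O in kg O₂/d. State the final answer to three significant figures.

R_O ≈ 3.65 kg O₂/d

Observed yield with endogenous decay: Y_obs = Y / (1 + k_d·θ_c) = 0.307 / (1 + 0.100 × 17.4) = 0.307 / 2.740 = 0.1120 g VSS/g bCOD.
Substrate removed = Q·(S₀ − S) = 12.8 m³/d × (346 − 7.34) g/m³ = 4.33×10^3 g/d = 4.335 kg/d.
Net sludge production P_X = 0.1120 × 4.335 = 0.4857 kg VSS/d.
R_O = Q·(S₀ − S) − 1.42·P_X = 4.335 − 1.42 × 0.4857 = 3.645 kg O₂/d.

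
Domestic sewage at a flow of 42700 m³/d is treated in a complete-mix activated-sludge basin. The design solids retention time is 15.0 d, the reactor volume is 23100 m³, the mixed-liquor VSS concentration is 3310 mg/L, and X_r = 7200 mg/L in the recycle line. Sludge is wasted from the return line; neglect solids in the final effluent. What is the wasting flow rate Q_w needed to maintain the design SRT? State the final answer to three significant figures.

θ_c = V·X/(Q_w·X_r) when wasting from the recycle, so Q_w = V·X/(θ_c·X_r) = 23100 × 3310 / (15.0 × 7200) = 708.0 m³/d.

Q_w ≈ 708 m³/d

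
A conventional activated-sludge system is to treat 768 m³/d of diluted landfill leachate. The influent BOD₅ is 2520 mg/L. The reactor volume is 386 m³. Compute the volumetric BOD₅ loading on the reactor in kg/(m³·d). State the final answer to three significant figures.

Volumetric loading L_v = Q·S₀ / V = 768 × 2520 g/m³ / 386.0 m³ = 5014 g/(m³·d) = 5.014 kg BOD₅/(m³·d).

L_v ≈ 5.01 kg BOD₅/(m³·d)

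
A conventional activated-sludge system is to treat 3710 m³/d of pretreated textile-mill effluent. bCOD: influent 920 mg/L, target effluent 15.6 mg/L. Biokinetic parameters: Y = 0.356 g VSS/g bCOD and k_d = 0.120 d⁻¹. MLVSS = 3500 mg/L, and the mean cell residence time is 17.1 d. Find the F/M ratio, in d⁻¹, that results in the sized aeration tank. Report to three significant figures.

F/M ≈ 0.510 d⁻¹

From the SRT design equation V = Y Q (S₀−S) θ_c / [X (1 + k_d θ_c)] = 0.356 × 3710 × (920 − 15.6) × 17.1 / [3500 × (1 + 0.120 × 17.1)] = 2.04×10^7 / 10682 = 1912 m³.
F/M = applied load / biomass = Q·S₀/(V·X) = 3710 × 920 / (1912 × 3500) = 0.5100 d⁻¹.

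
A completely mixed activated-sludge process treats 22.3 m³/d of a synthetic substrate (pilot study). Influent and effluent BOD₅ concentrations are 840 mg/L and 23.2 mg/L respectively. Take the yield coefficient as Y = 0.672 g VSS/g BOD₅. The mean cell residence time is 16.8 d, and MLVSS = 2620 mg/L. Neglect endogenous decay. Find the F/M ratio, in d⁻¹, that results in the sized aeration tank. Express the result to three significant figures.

F/M ≈ 0.0911 d⁻¹

With k_d = 0 the design equation reduces to V = Y Q (S₀−S) θ_c / X = 0.672 × 22.3 × (840 − 23.2) × 16.8 / 2620 = 78.49 m³.
F/M = applied load / biomass = Q·S₀/(V·X) = 22.3 × 840 / (78.49 × 2620) = 0.09109 d⁻¹.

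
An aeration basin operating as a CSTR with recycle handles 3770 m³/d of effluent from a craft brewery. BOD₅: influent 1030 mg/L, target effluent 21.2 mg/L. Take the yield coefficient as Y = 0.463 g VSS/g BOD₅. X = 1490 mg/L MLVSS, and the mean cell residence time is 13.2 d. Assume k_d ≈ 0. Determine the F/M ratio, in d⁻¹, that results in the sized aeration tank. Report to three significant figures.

With k_d = 0 the design equation reduces to V = Y Q (S₀−S) θ_c / X = 0.463 × 3770 × (1030 − 21.2) × 13.2 / 1490 = 15600 m³.
Food-to-microorganism ratio F/M = Q S₀ / (V X) = 3770 × 1030 / (15600 × 1490) = 0.1671 d⁻¹.

F/M ≈ 0.167 d⁻¹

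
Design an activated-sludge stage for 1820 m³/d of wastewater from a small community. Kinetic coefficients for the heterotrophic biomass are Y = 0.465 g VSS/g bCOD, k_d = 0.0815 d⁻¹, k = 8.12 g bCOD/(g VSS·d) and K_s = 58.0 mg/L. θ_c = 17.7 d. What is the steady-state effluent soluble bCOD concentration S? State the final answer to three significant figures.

S ≈ 2.20 mg/L

From the Monod/SRT balance for a CMAS, S = K_s·(1+k_d θ_c)/[θ_c·(Y k − k_d) − 1] = 58.0 × (1 + 0.0815 × 17.7) / [17.7 × (0.465 × 8.12 − 0.0815) − 1] = 141.7 / 64.39 = 2.200 mg/L.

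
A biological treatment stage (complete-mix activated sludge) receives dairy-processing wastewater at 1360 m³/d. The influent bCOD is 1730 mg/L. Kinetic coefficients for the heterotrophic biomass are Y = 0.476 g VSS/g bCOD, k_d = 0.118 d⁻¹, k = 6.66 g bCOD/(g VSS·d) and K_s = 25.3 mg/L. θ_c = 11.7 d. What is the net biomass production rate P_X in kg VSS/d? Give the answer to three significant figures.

Effluent substrate depends only on kinetics and SRT: S = K_s(1 + k_d θ_c) / [θ_c(Yk − k_d) − 1] = 25.3 × (1 + 0.118 × 11.7) / [11.7 × (0.476 × 6.66 − 0.118) − 1] = 60.23 / 34.71 = 1.735 mg/L.
Observed yield with endogenous decay: Y_obs = Y / (1 + k_d·θ_c) = 0.476 / (1 + 0.118 × 11.7) = 0.476 / 2.381 = 0.1999 g VSS/g bCOD.
Substrate removed = Q·(S₀ − S) = 1360 m³/d × (1730 − 1.74) g/m³ = 2.35×10^6 g/d = 2350 kg/d.
Biomass produced: P_X = Y_obs·Q·ΔS = 0.1999 × 2350 ≈ 470.0 kg VSS/d.

P_X ≈ 470 kg VSS/d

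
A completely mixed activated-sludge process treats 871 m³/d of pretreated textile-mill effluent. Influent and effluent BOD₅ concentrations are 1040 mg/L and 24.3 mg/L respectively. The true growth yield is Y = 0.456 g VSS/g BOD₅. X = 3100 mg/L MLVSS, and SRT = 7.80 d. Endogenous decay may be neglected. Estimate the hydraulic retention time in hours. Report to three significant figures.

τ ≈ 28.0 h

V·X = Y·Q·ΔS·θ_c gives V = 0.456 × 871 × (1040 − 24.3) × 7.80 / 3100 = 1015 m³.
τ = V/Q = 1015/871 = 1.165 d, or 27.97 h.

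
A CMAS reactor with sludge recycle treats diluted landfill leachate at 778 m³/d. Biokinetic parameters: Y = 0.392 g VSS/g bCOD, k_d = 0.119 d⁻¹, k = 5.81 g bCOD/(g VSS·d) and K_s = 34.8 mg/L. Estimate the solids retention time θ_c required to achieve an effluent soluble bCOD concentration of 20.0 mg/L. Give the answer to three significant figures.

At the target effluent, Y k S/(K_s+S) = 0.392×5.81×20.0/54.80 = 0.8312 d⁻¹.
θ_c = 1/(μ − k_d) = 1/(0.8312 − 0.119) = 1/0.7122 = 1.404 d.

θ_c ≈ 1.40 d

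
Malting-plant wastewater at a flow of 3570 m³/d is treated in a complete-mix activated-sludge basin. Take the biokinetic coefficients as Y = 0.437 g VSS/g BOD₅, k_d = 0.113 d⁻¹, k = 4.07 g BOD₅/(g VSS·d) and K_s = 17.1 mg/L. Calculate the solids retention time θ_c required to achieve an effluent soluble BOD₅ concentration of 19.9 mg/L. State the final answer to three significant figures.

θ_c ≈ 1.19 d

Specific growth rate at S = 19.9 mg/L: μ = YkS/(K_s+S) = 0.437·4.07·19.9/(17.1+19.9) = 0.9566 d⁻¹.
1/θ_c = 0.9566 − 0.113 = 0.8436 d⁻¹, so θ_c = 1.185 d.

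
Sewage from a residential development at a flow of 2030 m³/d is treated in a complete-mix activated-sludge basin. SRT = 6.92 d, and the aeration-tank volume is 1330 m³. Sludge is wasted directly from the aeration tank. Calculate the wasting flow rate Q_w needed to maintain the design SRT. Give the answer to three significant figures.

Q_w ≈ 192 m³/d

For wasting at MLVSS concentration, Q_w = V/θ_c = 1330/6.92 = 192.2 m³/d.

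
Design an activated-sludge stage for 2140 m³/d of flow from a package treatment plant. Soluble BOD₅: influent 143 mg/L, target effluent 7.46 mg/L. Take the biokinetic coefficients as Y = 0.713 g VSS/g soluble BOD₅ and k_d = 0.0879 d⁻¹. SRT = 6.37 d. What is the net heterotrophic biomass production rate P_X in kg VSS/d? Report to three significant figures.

P_X ≈ 133 kg VSS/d

Correct the yield for decay: Y_obs = Y/(1 + k_d θ_c) = 0.713 / (1 + 0.0879 × 6.37) = 0.713 / 1.560 = 0.4571.
Q·(S₀ − S) = 2140 × (143 − 7.46) × 10⁻³ = 290.1 kg/d removed.
So the net sludge growth is P_X = 0.4571 × 290.1 = 132.6 kg VSS/d.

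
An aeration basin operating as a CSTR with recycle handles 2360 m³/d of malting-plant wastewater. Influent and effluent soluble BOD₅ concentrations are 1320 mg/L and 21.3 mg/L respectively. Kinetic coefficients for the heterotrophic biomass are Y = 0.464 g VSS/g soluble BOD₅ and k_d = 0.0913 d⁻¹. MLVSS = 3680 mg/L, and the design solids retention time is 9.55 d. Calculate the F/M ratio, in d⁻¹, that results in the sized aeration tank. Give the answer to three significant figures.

F/M ≈ 0.429 d⁻¹

Steady-state biomass mass balance: V·X·(1 + k_d·θ_c) = Y·Q·(S₀ − S)·θ_c, so V = 0.464 × 2360 × (1320 − 21.3) × 9.55 / [3680 × (1 + 0.0913 × 9.55)] = 1.36×10^7 / 6889 = 1972 m³.
F/M = applied load / biomass = Q·S₀/(V·X) = 2360 × 1320 / (1972 × 3680) = 0.4294 d⁻¹.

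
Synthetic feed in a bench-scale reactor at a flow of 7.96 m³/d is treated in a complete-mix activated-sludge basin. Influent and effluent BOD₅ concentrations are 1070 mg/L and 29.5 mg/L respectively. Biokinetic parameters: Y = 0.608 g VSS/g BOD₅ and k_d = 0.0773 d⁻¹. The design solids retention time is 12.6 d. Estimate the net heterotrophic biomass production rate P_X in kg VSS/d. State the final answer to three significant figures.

P_X ≈ 2.55 kg VSS/d

Y_obs = Y / (1 + k_d θ_c) = 0.608 / (1 + 0.0773 × 12.6) = 0.608 / 1.974 = 0.3080.
Substrate removed = Q·(S₀ − S) = 7.96 m³/d × (1070 − 29.5) g/m³ = 8.28×10^3 g/d = 8.282 kg/d.
P_X = Y_obs · Q(S₀ − S) = 0.3080 × 8.282 = 2.551 kg VSS/d.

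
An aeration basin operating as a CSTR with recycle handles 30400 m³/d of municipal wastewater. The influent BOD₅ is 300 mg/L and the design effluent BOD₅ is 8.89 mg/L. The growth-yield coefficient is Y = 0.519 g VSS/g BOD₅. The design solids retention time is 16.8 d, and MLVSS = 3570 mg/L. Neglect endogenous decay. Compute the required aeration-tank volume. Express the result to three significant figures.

V ≈ 21600 m³

V·X = Y·Q·ΔS·θ_c gives V = 0.519 × 30400 × (300 − 8.89) × 16.8 / 3570 = 21614 m³.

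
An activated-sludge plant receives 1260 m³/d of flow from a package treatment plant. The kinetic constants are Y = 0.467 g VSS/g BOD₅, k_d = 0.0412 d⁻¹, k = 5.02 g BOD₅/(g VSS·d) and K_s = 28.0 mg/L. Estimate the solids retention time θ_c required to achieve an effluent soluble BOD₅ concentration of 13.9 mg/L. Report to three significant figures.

At the target effluent, Y k S/(K_s+S) = 0.467×5.02×13.9/41.90 = 0.7777 d⁻¹.
θ_c = 1/(μ − k_d) = 1/(0.7777 − 0.0412) = 1/0.7365 = 1.358 d.

θ_c ≈ 1.36 d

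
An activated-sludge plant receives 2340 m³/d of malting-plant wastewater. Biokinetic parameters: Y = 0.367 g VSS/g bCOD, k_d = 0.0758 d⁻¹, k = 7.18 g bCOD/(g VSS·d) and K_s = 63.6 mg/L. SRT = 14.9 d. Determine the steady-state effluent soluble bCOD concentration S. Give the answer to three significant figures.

From the Monod/SRT balance for a CMAS, S = K_s·(1+k_d θ_c)/[θ_c·(Y k − k_d) − 1] = 63.6 × (1 + 0.0758 × 14.9) / [14.9 × (0.367 × 7.18 − 0.0758) − 1] = 135.4 / 37.13 = 3.647 mg/L.

S ≈ 3.65 mg/L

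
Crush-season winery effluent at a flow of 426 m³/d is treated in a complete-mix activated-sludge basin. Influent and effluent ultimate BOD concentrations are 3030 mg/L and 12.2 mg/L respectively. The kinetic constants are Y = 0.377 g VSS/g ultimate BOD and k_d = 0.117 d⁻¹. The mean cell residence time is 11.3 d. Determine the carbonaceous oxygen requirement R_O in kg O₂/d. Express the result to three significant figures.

Y_obs = Y / (1 + k_d θ_c) = 0.377 / (1 + 0.117 × 11.3) = 0.377 / 2.322 = 0.1624.
Q·(S₀ − S) = 426 × (3030 − 12.2) × 10⁻³ = 1286 kg/d removed.
P_X = Y_obs·Q·(S₀ − S) = 0.1624 × 1286 = 208.7 kg VSS/d.
R_O = Q·(S₀ − S) − 1.42·P_X = 1286 − 1.42 × 208.7 = 989.2 kg O₂/d.

R_O ≈ 989 kg O₂/d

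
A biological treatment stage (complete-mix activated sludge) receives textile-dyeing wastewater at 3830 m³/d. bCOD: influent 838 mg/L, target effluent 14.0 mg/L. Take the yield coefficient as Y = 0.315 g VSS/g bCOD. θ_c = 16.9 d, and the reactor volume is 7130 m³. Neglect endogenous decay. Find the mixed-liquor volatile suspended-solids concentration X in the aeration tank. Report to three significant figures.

X ≈ 2360 mg/L

Without decay, X = Y Q (S₀−S) θ_c / V = 0.315 × 3830 × (838 − 14.0) × 16.9 / 7130 = 2356 mg/L.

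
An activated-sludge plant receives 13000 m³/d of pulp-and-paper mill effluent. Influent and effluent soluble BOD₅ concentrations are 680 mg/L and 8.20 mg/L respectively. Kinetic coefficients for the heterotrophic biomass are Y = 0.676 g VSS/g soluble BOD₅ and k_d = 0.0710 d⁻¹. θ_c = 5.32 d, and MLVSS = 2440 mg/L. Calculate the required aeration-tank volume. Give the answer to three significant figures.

From the SRT design equation V = Y Q (S₀−S) θ_c / [X (1 + k_d θ_c)] = 0.676 × 13000 × (680 − 8.20) × 5.32 / [2440 × (1 + 0.0710 × 5.32)] = 3.14×10^7 / 3362 = 9343 m³.

V ≈ 9340 m³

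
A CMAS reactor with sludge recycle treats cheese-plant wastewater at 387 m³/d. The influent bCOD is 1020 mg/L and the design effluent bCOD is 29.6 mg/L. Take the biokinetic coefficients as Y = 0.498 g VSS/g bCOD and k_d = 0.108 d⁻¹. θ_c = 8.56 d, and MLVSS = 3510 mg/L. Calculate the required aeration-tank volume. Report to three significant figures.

Steady-state biomass mass balance: V·X·(1 + k_d·θ_c) = Y·Q·(S₀ − S)·θ_c, so V = 0.498 × 387 × (1020 − 29.6) × 8.56 / [3510 × (1 + 0.108 × 8.56)] = 1.63×10^6 / 6755 = 241.9 m³.

V ≈ 242 m³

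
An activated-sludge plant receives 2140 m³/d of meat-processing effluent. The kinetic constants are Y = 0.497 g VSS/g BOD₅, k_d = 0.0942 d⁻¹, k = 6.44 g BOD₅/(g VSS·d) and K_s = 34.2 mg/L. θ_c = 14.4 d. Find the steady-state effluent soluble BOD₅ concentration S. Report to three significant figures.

S ≈ 1.84 mg/L

From the Monod/SRT balance for a CMAS, S = K_s·(1+k_d θ_c)/[θ_c·(Y k − k_d) − 1] = 34.2 × (1 + 0.0942 × 14.4) / [14.4 × (0.497 × 6.44 − 0.0942) − 1] = 80.59 / 43.73 = 1.843 mg/L.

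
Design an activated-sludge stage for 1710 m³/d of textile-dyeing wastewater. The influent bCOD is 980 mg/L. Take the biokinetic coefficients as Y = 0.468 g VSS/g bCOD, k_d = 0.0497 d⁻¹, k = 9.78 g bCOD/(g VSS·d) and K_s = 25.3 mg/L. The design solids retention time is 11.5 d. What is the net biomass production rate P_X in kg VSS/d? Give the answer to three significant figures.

P_X ≈ 499 kg VSS/d

For a completely mixed reactor with recycle the Lawrence–McCarty relation gives S = K_s·(1 + k_d·θ_c) / [θ_c·(Y·k − k_d) − 1] = 25.3 × (1 + 0.0497 × 11.5) / [11.5 × (0.468 × 9.78 − 0.0497) − 1] = 39.76 / 51.06 = 0.7786 mg/L.
Correct the yield for decay: Y_obs = Y/(1 + k_d θ_c) = 0.468 / (1 + 0.0497 × 11.5) = 0.468 / 1.572 = 0.2978.
Q·(S₀ − S) = 1710 × (980 − 0.779) × 10⁻³ = 1674 kg/d removed.
So the net sludge growth is P_X = 0.2978 × 1674 = 498.6 kg VSS/d.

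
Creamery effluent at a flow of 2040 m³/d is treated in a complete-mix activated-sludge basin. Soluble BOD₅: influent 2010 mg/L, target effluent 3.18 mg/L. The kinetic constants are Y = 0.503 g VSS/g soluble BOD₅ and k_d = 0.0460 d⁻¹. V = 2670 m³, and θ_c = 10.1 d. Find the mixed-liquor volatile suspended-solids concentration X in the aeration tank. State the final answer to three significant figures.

From V·X·(1 + k_d·θ_c) = Y·Q·(S₀ − S)·θ_c: X = 0.503 × 2040 × (2010 − 3.18) × 10.1 / [2670 × (1 + 0.0460 × 10.1)] = 5319 mg/L.

X ≈ 5320 mg/L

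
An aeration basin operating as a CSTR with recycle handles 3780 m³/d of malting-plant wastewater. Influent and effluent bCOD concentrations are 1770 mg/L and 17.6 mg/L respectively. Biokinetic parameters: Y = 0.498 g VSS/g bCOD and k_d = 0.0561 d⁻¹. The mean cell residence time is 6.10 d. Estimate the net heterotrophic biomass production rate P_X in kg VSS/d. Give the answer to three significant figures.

P_X ≈ 2460 kg VSS/d

The observed yield is Y_obs = Y/(1 + k_d·θ_c) = 0.498 / (1 + 0.0561 × 6.10) = 0.498 / 1.342 = 0.3710 g VSS per g bCOD removed.
Q·(S₀ − S) = 3780 × (1770 − 17.6) × 10⁻³ = 6624 kg/d removed.
P_X = Y_obs · Q(S₀ − S) = 0.3710 × 6624 = 2458 kg VSS/d.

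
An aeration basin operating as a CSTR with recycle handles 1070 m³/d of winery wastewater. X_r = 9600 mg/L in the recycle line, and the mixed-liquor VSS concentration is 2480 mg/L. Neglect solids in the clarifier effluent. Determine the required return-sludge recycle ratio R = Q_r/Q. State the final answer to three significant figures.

R ≈ 0.348

Mass balance around the secondary clarifier (neglecting effluent solids): R = X / (X_r − X) = 2480 / (9600 − 2480) = 0.3483.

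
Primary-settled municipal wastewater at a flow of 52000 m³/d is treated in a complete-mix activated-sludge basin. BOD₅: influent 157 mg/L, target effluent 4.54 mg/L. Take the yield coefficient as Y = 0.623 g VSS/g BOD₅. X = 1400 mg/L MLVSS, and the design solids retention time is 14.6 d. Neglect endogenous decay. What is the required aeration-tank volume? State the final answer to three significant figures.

Biomass mass balance (decay neglected): V·X = Y·Q·(S₀ − S)·θ_c, so V = 0.623 × 52000 × (157 − 4.54) × 14.6 / 1400 = 51508 m³.

V ≈ 51500 m³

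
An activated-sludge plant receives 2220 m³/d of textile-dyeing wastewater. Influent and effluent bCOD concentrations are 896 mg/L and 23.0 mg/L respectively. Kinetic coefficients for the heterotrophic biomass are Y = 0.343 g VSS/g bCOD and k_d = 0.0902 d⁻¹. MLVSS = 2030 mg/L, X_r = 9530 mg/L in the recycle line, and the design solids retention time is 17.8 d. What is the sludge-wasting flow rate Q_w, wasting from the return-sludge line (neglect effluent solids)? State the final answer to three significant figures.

Steady-state biomass mass balance: V·X·(1 + k_d·θ_c) = Y·Q·(S₀ − S)·θ_c, so V = 0.343 × 2220 × (896 − 23.0) × 17.8 / [2030 × (1 + 0.0902 × 17.8)] = 1.18×10^7 / 5289 = 2237 m³.
θ_c = V·X/(Q_w·X_r) when wasting from the recycle, so Q_w = V·X/(θ_c·X_r) = 2237 × 2030 / (17.8 × 9530) = 26.77 m³/d.

Q_w ≈ 26.8 m³/d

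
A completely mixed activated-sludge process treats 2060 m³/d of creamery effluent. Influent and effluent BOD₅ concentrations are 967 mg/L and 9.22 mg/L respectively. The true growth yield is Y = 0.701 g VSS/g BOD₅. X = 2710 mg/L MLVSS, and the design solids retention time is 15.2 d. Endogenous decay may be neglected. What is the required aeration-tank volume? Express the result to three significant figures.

With k_d = 0 the design equation reduces to V = Y Q (S₀−S) θ_c / X = 0.701 × 2060 × (967 − 9.22) × 15.2 / 2710 = 7758 m³.

V ≈ 7760 m³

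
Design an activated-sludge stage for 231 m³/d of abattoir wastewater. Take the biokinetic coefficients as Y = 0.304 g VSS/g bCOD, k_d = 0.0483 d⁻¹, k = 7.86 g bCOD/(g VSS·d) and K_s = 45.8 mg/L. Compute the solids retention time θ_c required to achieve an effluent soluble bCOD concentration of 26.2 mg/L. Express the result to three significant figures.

From 1/θ_c = Y·k·S/(K_s + S) − k_d: Y·k·S/(K_s+S) = 0.304 × 7.86 × 26.2 / (45.8 + 26.2) = 0.8695 d⁻¹.
θ_c = 1/(μ − k_d) = 1/(0.8695 − 0.0483) = 1/0.8212 = 1.218 d.

θ_c ≈ 1.22 d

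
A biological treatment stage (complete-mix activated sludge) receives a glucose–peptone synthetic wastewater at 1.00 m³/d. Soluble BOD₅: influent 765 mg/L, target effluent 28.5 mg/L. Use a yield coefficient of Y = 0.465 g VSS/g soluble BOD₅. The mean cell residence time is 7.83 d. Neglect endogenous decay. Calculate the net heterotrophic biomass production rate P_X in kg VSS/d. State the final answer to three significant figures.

No decay correction is needed, so Y_obs = Y = 0.465.
ΔS = 765 − 28.5 = 736.5 mg/L, so the substrate removal rate is 1.00 × 736.5/1000 = 0.7365 kg soluble BOD₅/d.
Biomass produced: P_X = Y_obs·Q·ΔS = 0.4650 × 0.7365 ≈ 0.3425 kg VSS/d.

P_X ≈ 0.342 kg VSS/d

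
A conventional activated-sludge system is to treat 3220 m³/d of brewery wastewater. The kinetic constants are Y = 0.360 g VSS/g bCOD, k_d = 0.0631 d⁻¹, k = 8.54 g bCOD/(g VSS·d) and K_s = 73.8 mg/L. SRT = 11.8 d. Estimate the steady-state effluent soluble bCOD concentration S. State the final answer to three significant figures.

For a completely mixed reactor with recycle the Lawrence–McCarty relation gives S = K_s·(1 + k_d·θ_c) / [θ_c·(Y·k − k_d) − 1] = 73.8 × (1 + 0.0631 × 11.8) / [11.8 × (0.360 × 8.54 − 0.0631) − 1] = 128.8 / 34.53 = 3.728 mg/L.

S ≈ 3.73 mg/L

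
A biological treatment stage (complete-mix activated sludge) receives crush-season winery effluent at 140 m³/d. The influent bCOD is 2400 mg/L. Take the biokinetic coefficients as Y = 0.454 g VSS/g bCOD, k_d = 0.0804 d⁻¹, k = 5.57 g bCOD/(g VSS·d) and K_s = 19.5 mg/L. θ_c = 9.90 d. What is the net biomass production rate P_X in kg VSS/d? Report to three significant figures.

P_X ≈ 84.9 kg VSS/d

Effluent substrate depends only on kinetics and SRT: S = K_s(1 + k_d θ_c) / [θ_c(Yk − k_d) − 1] = 19.5 × (1 + 0.0804 × 9.90) / [9.90 × (0.454 × 5.57 − 0.0804) − 1] = 35.02 / 23.24 = 1.507 mg/L.
Observed yield with endogenous decay: Y_obs = Y / (1 + k_d·θ_c) = 0.454 / (1 + 0.0804 × 9.90) = 0.454 / 1.796 = 0.2528 g VSS/g bCOD.
Substrate removed = Q·(S₀ − S) = 140 m³/d × (2400 − 1.51) g/m³ = 3.36×10^5 g/d = 335.8 kg/d.
P_X = Y_obs · Q(S₀ − S) = 0.2528 × 335.8 = 84.88 kg VSS/d.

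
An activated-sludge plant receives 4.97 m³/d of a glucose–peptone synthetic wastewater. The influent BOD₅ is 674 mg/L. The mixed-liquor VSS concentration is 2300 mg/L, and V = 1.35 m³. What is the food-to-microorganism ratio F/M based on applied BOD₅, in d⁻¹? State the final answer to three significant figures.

F/M ≈ 1.08 d⁻¹

F/M = applied load / biomass = Q·S₀/(V·X) = 4.97 × 674 / (1.350 × 2300) = 1.079 d⁻¹.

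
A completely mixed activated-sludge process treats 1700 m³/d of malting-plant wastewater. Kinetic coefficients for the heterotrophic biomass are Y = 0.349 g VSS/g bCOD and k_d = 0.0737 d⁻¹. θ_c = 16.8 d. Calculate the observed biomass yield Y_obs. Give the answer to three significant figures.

Y_obs ≈ 0.156 g VSS/g bCOD

The observed yield is Y_obs = Y/(1 + k_d·θ_c) = 0.349 / (1 + 0.0737 × 16.8) = 0.349 / 2.238 = 0.1559 g VSS per g bCOD removed.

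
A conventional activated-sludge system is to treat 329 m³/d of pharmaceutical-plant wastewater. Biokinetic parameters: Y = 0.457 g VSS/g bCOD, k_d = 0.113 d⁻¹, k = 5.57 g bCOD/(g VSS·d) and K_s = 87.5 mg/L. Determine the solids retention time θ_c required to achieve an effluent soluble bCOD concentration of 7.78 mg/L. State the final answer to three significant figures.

θ_c ≈ 10.5 d

From 1/θ_c = Y·k·S/(K_s + S) − k_d: Y·k·S/(K_s+S) = 0.457 × 5.57 × 7.78 / (87.5 + 7.78) = 0.2078 d⁻¹.
1/θ_c = 0.2078 − 0.113 = 0.09485 d⁻¹, so θ_c = 10.54 d.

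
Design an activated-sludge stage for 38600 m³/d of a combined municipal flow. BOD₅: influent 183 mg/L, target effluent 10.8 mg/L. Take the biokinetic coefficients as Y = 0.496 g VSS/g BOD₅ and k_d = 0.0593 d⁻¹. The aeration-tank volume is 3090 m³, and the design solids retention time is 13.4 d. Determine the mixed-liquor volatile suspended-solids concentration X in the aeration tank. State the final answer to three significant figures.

X ≈ 7970 mg/L

X = Y·Q·ΔS·θ_c / [V·(1 + k_d θ_c)] = 0.496 × 38600 × (183 − 10.8) × 13.4 / [3090 × (1 + 0.0593 × 13.4)] = 7967 mg/L.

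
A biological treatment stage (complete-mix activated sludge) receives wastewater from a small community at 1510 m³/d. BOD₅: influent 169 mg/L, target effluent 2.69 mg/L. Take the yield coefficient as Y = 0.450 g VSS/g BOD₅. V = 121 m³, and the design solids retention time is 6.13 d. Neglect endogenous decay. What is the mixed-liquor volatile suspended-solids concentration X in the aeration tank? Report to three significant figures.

X ≈ 5730 mg/L

From V·X = Y·Q·(S₀ − S)·θ_c (decay neglected): X = 0.450 × 1510 × (169 − 2.69) × 6.13 / 121 = 5725 mg/L.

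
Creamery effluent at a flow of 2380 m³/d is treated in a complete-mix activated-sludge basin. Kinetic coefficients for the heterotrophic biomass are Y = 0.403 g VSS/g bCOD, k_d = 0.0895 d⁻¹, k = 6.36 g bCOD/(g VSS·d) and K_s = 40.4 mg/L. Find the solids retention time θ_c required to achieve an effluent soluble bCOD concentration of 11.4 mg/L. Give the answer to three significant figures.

At the target effluent, Y k S/(K_s+S) = 0.403×6.36×11.4/51.80 = 0.5641 d⁻¹.
Then 1/θ_c = μ − k_d = 0.5641 − 0.0895 = 0.4746 d⁻¹, giving θ_c = 2.107 d.

θ_c ≈ 2.11 d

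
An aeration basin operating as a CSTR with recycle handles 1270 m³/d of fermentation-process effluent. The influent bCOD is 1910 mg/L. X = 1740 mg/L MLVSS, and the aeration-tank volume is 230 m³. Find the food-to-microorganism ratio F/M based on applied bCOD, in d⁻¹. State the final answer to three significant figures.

F/M ≈ 6.06 d⁻¹

F/M = Q·S₀ / (V·X) = 1270 × 1910 / (230.0 × 1740) = 6.061 g bCOD·(g VSS·d)⁻¹.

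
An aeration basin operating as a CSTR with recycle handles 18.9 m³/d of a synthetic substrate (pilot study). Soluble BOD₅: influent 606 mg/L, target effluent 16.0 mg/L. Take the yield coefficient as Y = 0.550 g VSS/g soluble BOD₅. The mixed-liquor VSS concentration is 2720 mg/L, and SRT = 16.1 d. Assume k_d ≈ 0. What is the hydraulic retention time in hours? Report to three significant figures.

With k_d = 0 the design equation reduces to V = Y Q (S₀−S) θ_c / X = 0.550 × 18.9 × (606 − 16.0) × 16.1 / 2720 = 36.30 m³.
HRT = V/Q = 36.30 m³ / 18.9 m³·d⁻¹ = 1.921 d × 24 = 46.10 h.

τ ≈ 46.1 h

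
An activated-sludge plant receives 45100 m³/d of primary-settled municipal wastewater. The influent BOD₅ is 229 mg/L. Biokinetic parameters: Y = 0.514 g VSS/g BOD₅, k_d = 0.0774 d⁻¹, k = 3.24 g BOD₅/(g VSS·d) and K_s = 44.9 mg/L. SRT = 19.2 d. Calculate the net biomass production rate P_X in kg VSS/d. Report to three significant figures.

From the Monod/SRT balance for a CMAS, S = K_s·(1+k_d θ_c)/[θ_c·(Y k − k_d) − 1] = 44.9 × (1 + 0.0774 × 19.2) / [19.2 × (0.514 × 3.24 − 0.0774) − 1] = 111.6 / 29.49 = 3.785 mg/L.
The observed yield is Y_obs = Y/(1 + k_d·θ_c) = 0.514 / (1 + 0.0774 × 19.2) = 0.514 / 2.486 = 0.2068 g VSS per g BOD₅ removed.
Q·(S₀ − S) = 45100 × (229 − 3.79) × 10⁻³ = 10157 kg/d removed.
So the net sludge growth is P_X = 0.2068 × 10157 = 2100 kg VSS/d.

P_X ≈ 2100 kg VSS/d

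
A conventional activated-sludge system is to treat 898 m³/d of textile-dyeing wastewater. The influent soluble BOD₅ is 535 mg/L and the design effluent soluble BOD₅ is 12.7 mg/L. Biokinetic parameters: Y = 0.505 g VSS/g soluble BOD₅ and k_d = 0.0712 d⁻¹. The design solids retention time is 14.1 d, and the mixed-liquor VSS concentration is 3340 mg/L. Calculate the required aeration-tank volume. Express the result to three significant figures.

Steady-state biomass mass balance: V·X·(1 + k_d·θ_c) = Y·Q·(S₀ − S)·θ_c, so V = 0.505 × 898 × (535 − 12.7) × 14.1 / [3340 × (1 + 0.0712 × 14.1)] = 3.34×10^6 / 6693 = 499.0 m³.

V ≈ 499 m³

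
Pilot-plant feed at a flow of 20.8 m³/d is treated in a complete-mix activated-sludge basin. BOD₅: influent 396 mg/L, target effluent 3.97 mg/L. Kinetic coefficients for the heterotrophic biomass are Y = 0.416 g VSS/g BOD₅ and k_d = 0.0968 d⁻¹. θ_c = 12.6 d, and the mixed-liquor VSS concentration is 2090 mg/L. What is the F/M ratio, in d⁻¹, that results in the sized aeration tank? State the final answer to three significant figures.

F/M ≈ 0.428 d⁻¹

Rearranging the biomass balance for a CMAS with decay, V = Y·Q·ΔS·θ_c / [X·(1+k_d θ_c)] = 0.416 × 20.8 × (396 − 3.97) × 12.6 / [2090 × (1 + 0.0968 × 12.6)] = 4.27×10^4 / 4639 = 9.213 m³.
Food-to-microorganism ratio F/M = Q S₀ / (V X) = 20.8 × 396 / (9.213 × 2090) = 0.4278 d⁻¹.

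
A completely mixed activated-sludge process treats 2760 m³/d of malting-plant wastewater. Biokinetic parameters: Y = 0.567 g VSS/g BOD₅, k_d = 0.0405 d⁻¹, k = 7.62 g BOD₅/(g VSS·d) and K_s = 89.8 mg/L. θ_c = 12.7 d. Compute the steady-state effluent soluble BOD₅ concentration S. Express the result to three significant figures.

From the Monod/SRT balance for a CMAS, S = K_s·(1+k_d θ_c)/[θ_c·(Y k − k_d) − 1] = 89.8 × (1 + 0.0405 × 12.7) / [12.7 × (0.567 × 7.62 − 0.0405) − 1] = 136.0 / 53.36 = 2.549 mg/L.

S ≈ 2.55 mg/L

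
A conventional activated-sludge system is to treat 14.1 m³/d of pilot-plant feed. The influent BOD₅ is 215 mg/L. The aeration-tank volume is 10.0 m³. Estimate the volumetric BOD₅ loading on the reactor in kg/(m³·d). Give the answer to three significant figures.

L_v ≈ 0.303 kg BOD₅/(m³·d)

Applied BOD₅ load per unit volume = Q·S₀/V = (14.1 × 215/1000)/10.00 = 0.3031 kg BOD₅·m⁻³·d⁻¹.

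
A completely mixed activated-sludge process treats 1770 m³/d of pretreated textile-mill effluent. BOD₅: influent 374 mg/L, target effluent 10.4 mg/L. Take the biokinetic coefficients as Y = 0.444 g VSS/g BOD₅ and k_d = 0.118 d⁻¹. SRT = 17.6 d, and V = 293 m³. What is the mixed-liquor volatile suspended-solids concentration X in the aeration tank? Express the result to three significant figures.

X ≈ 5580 mg/L

X = Y·Q·ΔS·θ_c / [V·(1 + k_d θ_c)] = 0.444 × 1770 × (374 − 10.4) × 17.6 / [293 × (1 + 0.118 × 17.6)] = 5579 mg/L.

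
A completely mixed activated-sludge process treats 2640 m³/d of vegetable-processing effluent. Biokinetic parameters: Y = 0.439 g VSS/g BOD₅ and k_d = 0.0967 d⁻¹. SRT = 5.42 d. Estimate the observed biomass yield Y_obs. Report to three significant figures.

Correct the yield for decay: Y_obs = Y/(1 + k_d θ_c) = 0.439 / (1 + 0.0967 × 5.42) = 0.439 / 1.524 = 0.2880.

Y_obs ≈ 0.288 g VSS/g BOD₅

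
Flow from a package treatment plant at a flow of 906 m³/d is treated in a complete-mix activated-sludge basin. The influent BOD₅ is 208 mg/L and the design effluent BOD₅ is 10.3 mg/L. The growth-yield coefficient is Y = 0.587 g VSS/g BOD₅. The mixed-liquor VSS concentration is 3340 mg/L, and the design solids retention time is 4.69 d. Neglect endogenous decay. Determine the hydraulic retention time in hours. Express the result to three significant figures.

Biomass mass balance (decay neglected): V·X = Y·Q·(S₀ − S)·θ_c, so V = 0.587 × 906 × (208 − 10.3) × 4.69 / 3340 = 147.6 m³.
Hydraulic retention time τ = V/Q = 147.6 / 906 = 0.1630 d = 3.911 h.

τ ≈ 3.91 h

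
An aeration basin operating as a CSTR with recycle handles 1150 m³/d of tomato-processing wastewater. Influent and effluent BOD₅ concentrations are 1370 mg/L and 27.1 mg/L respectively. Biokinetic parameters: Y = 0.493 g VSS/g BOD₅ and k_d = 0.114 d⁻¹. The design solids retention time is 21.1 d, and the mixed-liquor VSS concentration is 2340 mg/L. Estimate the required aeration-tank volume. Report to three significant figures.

Steady-state biomass mass balance: V·X·(1 + k_d·θ_c) = Y·Q·(S₀ − S)·θ_c, so V = 0.493 × 1150 × (1370 − 27.1) × 21.1 / [2340 × (1 + 0.114 × 21.1)] = 1.61×10^7 / 7969 = 2016 m³.

V ≈ 2020 m³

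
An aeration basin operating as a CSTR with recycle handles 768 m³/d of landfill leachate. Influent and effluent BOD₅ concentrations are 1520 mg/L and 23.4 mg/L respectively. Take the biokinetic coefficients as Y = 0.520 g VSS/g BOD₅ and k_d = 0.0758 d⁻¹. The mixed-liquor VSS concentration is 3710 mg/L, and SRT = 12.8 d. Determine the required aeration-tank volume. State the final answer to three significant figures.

Rearranging the biomass balance for a CMAS with decay, V = Y·Q·ΔS·θ_c / [X·(1+k_d θ_c)] = 0.520 × 768 × (1520 − 23.4) × 12.8 / [3710 × (1 + 0.0758 × 12.8)] = 7.65×10^6 / 7310 = 1047 m³.

V ≈ 1050 m³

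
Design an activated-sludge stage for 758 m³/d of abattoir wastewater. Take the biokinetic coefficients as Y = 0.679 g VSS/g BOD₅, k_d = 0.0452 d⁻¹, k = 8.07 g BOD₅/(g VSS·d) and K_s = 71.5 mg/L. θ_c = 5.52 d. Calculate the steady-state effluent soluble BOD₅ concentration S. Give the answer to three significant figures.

S ≈ 3.08 mg/L

Effluent substrate depends only on kinetics and SRT: S = K_s(1 + k_d θ_c) / [θ_c(Yk − k_d) − 1] = 71.5 × (1 + 0.0452 × 5.52) / [5.52 × (0.679 × 8.07 − 0.0452) − 1] = 89.34 / 29.00 = 3.081 mg/L.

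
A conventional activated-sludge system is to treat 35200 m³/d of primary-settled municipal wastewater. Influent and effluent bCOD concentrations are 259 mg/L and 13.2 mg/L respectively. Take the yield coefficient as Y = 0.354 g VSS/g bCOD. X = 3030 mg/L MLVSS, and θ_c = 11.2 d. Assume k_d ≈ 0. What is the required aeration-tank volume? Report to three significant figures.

Biomass mass balance (decay neglected): V·X = Y·Q·(S₀ − S)·θ_c, so V = 0.354 × 35200 × (259 − 13.2) × 11.2 / 3030 = 11321 m³.

V ≈ 11300 m³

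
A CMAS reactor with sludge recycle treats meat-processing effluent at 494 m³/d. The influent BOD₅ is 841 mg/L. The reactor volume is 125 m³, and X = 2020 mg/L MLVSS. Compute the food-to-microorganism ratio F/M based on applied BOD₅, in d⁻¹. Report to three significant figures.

F/M = applied load / biomass = Q·S₀/(V·X) = 494 × 841 / (125.0 × 2020) = 1.645 d⁻¹.

F/M ≈ 1.65 d⁻¹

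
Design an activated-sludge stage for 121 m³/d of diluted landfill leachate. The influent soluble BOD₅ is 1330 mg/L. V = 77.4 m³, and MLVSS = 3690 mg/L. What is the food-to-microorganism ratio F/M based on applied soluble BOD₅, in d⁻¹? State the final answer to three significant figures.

F/M ≈ 0.563 d⁻¹

F/M = applied load / biomass = Q·S₀/(V·X) = 121 × 1330 / (77.40 × 3690) = 0.5635 d⁻¹.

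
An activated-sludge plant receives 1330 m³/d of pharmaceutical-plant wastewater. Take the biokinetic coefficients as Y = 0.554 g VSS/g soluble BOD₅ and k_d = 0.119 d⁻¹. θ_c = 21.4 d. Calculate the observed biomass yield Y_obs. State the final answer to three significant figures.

Y_obs ≈ 0.156 g VSS/g soluble BOD₅

Observed yield with endogenous decay: Y_obs = Y / (1 + k_d·θ_c) = 0.554 / (1 + 0.119 × 21.4) = 0.554 / 3.547 = 0.1562 g VSS/g soluble BOD₅.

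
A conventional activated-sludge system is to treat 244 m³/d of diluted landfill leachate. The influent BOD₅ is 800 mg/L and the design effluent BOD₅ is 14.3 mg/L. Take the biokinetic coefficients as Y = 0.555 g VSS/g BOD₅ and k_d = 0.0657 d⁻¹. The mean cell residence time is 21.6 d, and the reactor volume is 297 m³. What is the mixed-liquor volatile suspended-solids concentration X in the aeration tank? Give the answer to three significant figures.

X ≈ 3200 mg/L

From V·X·(1 + k_d·θ_c) = Y·Q·(S₀ − S)·θ_c: X = 0.555 × 244 × (800 − 14.3) × 21.6 / [297 × (1 + 0.0657 × 21.6)] = 3199 mg/L.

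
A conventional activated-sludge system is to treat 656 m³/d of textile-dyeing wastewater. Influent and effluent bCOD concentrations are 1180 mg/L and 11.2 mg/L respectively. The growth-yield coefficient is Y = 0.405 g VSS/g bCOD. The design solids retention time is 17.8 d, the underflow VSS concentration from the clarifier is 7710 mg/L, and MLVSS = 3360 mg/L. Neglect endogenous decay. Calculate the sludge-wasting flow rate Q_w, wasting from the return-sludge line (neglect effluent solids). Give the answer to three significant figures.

Q_w ≈ 40.3 m³/d

V·X = Y·Q·ΔS·θ_c gives V = 0.405 × 656 × (1180 − 11.2) × 17.8 / 3360 = 1645 m³.
Wasting from the return line (neglecting effluent solids): Q_w = V·X / (θ_c·X_r) = 1645 × 3360 / (17.8 × 7710) = 40.28 m³/d.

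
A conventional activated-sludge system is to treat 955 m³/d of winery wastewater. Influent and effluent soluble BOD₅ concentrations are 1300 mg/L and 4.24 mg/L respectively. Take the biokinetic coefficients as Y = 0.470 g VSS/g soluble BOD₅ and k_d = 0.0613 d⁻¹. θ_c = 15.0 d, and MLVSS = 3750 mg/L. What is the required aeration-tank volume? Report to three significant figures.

Rearranging the biomass balance for a CMAS with decay, V = Y·Q·ΔS·θ_c / [X·(1+k_d θ_c)] = 0.470 × 955 × (1300 − 4.24) × 15.0 / [3750 × (1 + 0.0613 × 15.0)] = 8.72×10^6 / 7198 = 1212 m³.

V ≈ 1210 m³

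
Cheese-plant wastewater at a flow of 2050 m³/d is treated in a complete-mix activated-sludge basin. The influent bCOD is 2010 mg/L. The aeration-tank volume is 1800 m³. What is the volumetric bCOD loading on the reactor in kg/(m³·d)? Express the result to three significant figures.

Volumetric loading L_v = Q·S₀ / V = 2050 × 2010 g/m³ / 1800 m³ = 2289 g/(m³·d) = 2.289 kg bCOD/(m³·d).

L_v ≈ 2.29 kg bCOD/(m³·d)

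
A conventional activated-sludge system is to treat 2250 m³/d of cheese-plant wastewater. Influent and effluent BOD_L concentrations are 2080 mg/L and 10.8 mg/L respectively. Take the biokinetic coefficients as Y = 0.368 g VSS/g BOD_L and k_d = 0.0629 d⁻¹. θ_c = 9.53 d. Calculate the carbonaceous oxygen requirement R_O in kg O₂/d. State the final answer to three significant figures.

The observed yield is Y_obs = Y/(1 + k_d·θ_c) = 0.368 / (1 + 0.0629 × 9.53) = 0.368 / 1.599 = 0.2301 g VSS per g BOD_L removed.
ΔS = 2080 − 10.8 = 2069 mg/L, so the substrate removal rate is 2250 × 2069/1000 = 4656 kg BOD_L/d.
Biomass synthesised: P_X = Y_obs × 4656 = 1071 kg VSS/d.
Carbonaceous O₂ demand = substrate oxidised − cell-mass equivalent = 4656 − 1.42 × 1071 = 3135 kg O₂/d.

R_O ≈ 3130 kg O₂/d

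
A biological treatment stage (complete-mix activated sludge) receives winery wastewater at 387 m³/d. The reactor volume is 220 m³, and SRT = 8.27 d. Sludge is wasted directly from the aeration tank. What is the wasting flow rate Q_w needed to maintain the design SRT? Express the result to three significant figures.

With mixed-liquor wasting, θ_c = V/Q_w, so Q_w = V/θ_c = 220.0/8.27 = 26.60 m³/d.

Q_w ≈ 26.6 m³/d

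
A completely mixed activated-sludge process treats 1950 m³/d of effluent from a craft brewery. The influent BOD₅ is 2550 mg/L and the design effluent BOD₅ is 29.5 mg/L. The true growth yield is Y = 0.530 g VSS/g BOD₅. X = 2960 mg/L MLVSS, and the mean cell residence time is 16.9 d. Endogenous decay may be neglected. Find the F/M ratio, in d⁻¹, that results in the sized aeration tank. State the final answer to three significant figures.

F/M ≈ 0.113 d⁻¹

Biomass mass balance (decay neglected): V·X = Y·Q·(S₀ − S)·θ_c, so V = 0.530 × 1950 × (2550 − 29.5) × 16.9 / 2960 = 14873 m³.
F/M = Q·S₀ / (V·X) = 1950 × 2550 / (14873 × 2960) = 0.1130 g BOD₅·(g VSS·d)⁻¹.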